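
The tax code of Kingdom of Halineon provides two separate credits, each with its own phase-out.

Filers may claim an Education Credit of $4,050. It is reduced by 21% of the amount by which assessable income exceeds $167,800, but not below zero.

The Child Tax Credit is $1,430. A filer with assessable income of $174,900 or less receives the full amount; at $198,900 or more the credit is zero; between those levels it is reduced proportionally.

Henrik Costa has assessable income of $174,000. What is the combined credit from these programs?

Education Credit: 21% of the $6,200 excess over $167,800 is $1,302; credit = $4,050 − $1,302 = $2,748.
Child Tax Credit: $174,000 is at or below the $174,900 threshold, so the full $1,430 applies.
Total: $2,748 + $1,430 = $4,178.

$4,178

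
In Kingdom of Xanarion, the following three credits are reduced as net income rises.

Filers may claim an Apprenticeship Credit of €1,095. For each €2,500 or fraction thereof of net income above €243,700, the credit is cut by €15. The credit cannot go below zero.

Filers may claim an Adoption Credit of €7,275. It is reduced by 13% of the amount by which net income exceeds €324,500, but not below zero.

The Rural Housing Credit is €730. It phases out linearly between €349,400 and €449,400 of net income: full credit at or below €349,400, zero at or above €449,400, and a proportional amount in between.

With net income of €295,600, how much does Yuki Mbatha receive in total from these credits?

€8,785

Apprenticeship Credit: income exceeds €243,700 by €51,900, which is 21 full-or-partial €2,500 increments; reduction = 21 × €15 = €315, leaving €780.
Adoption Credit: €295,600 is at or below the €324,500 threshold, so the full €7,275 applies.
Rural Housing Credit: €295,600 is at or below the €349,400 threshold, so the full €730 applies.
Total: €780 + €7,275 + €730 = €8,785.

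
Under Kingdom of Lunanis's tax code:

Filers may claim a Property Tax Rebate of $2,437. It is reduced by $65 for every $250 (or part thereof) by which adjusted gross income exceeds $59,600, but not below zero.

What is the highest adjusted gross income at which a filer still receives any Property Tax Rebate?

After 37 increments the reduction is 37 × $65 = $2,405, leaving $32; one more increment wipes it out. Increment 37 ends at excess 37 × $250 = $9,250, so the highest qualifying income is $59,600 + $9,250 = $68,850.

$68,850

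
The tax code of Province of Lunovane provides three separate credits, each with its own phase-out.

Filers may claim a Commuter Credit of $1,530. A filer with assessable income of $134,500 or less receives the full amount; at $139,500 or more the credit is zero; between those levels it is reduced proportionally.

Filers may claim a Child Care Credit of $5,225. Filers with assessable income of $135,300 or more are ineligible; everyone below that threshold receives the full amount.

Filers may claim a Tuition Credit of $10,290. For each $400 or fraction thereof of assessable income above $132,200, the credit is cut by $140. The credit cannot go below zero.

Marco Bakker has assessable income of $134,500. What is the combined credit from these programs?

Commuter Credit: $134,500 is at or below the $134,500 threshold, so the full $1,530 applies.
Child Care Credit: $134,500 is below the $135,300 cutoff, so the full $5,225 applies.
Tuition Credit: income exceeds $132,200 by $2,300, which is 6 full-or-partial $400 increments; reduction = 6 × $140 = $840, leaving $9,450.
Total: $1,530 + $5,225 + $9,450 = $16,205.

$16,205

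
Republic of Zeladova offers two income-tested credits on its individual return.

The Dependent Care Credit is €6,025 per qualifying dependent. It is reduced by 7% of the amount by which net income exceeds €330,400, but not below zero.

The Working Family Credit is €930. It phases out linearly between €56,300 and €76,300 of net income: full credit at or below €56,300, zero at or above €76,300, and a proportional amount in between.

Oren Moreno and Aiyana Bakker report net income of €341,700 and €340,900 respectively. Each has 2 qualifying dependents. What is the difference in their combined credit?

Oren (€341,700): Dependent Care Credit: base = 2 × €6,025 = €12,050. 7% of the €11,300 excess over €330,400 is €791; credit = €12,050 − €791 = €11,259. Working Family Credit: €341,700 is at or above €76,300, so the credit is €0. total €11,259 + €0 = €11,259
Aiyana (€340,900): Dependent Care Credit: base = 2 × €6,025 = €12,050. 7% of the €10,500 excess over €330,400 is €735; credit = €12,050 − €735 = €11,315. Working Family Credit: €340,900 is at or above €76,300, so the credit is €0. total €11,315 + €0 = €11,315
Difference: |€11,259 − €11,315| = €56.

€56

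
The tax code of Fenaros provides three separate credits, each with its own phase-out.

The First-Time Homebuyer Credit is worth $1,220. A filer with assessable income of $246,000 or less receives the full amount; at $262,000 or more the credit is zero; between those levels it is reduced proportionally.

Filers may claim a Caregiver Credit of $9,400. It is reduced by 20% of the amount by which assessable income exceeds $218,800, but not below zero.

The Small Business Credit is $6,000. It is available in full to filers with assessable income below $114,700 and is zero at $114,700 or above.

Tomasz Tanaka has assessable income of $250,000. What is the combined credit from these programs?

$4,075

First-Time Homebuyer Credit: $250,000 is $4,000 into a $16,000 phase-out range, leaving 12,000/16,000 of the credit: $1,220 × 12,000/16,000 = $915.
Caregiver Credit: 20% of the $31,200 excess over $218,800 is $6,240; credit = $9,400 − $6,240 = $3,160.
Small Business Credit: $250,000 meets or exceeds the $114,700 cutoff, so the credit is $0.
Total: $915 + $3,160 + $0 = $4,075.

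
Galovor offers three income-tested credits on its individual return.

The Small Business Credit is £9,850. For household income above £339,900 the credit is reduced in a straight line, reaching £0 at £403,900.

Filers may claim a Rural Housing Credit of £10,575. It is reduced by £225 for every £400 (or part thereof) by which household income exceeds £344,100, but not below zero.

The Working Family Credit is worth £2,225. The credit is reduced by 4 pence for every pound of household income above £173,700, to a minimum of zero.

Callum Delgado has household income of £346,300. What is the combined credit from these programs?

Small Business Credit: £346,300 is £6,400 into a £64,000 phase-out range, leaving 57,600/64,000 of the credit: £9,850 × 57,600/64,000 = £8,865.
Rural Housing Credit: income exceeds £344,100 by £2,200, which is 6 full-or-partial £400 increments; reduction = 6 × £225 = £1,350, leaving £9,225.
Working Family Credit: 4% of the £172,600 excess over £173,700 is £6,904 ≥ base, so the credit is £0.
Total: £8,865 + £9,225 + £0 = £18,090.

£18,090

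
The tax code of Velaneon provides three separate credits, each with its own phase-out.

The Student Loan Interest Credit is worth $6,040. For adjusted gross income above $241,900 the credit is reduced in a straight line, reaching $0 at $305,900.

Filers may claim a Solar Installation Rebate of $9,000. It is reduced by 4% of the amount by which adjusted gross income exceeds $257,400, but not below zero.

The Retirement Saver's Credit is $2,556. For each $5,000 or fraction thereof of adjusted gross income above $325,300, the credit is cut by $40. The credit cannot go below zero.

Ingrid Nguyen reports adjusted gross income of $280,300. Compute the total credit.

Student Loan Interest Credit: $280,300 is $38,400 into a $64,000 phase-out range, leaving 25,600/64,000 of the credit: $6,040 × 25,600/64,000 = $2,416.
Solar Installation Rebate: 4% of the $22,900 excess over $257,400 is $916; credit = $9,000 − $916 = $8,084.
Retirement Saver's Credit: $280,300 is at or below the $325,300 threshold, so the full $2,556 applies.
Total: $2,416 + $8,084 + $2,556 = $13,056.

$13,056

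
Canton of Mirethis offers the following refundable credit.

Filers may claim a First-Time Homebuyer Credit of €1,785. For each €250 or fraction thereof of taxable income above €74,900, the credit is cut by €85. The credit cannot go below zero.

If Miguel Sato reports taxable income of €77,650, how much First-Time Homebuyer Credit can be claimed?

First-Time Homebuyer Credit: income exceeds €74,900 by €2,750, which is 11 full-or-partial €250 increments; reduction = 11 × €85 = €935, leaving €850.

€850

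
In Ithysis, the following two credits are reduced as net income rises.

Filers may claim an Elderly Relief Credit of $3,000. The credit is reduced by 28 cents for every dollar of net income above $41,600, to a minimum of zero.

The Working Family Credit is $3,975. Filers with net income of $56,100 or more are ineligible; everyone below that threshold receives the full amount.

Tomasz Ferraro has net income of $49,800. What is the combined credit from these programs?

$4,679

Elderly Relief Credit: 28% of the $8,200 excess over $41,600 is $2,296; credit = $3,000 − $2,296 = $704.
Working Family Credit: $49,800 is below the $56,100 cutoff, so the full $3,975 applies.
Total: $704 + $3,975 = $4,679.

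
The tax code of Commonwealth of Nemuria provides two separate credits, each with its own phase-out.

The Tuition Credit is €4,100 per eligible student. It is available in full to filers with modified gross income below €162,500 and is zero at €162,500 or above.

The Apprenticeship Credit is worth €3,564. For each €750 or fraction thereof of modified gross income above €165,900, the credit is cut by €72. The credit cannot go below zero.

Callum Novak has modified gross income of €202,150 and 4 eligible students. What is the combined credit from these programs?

Tuition Credit: base = 4 × €4,100 = €16,400. €202,150 meets or exceeds the €162,500 cutoff, so the credit is €0.
Apprenticeship Credit: income exceeds €165,900 by €36,250, which is 49 full-or-partial €750 increments; reduction = 49 × €72 = €3,528, leaving €36.
Total: €0 + €36 = €36.

€36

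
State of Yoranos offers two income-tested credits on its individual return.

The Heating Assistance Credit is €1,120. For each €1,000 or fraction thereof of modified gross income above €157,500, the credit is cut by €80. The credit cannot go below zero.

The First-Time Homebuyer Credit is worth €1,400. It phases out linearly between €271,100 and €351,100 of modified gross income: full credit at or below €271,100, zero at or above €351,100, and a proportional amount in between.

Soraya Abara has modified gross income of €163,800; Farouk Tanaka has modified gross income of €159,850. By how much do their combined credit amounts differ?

Soraya (€163,800): Heating Assistance Credit: income exceeds €157,500 by €6,300, which is 7 full-or-partial €1,000 increments; reduction = 7 × €80 = €560, leaving €560. First-Time Homebuyer Credit: €163,800 is at or below the €271,100 threshold, so the full €1,400 applies. total €560 + €1,400 = €1,960
Farouk (€159,850): Heating Assistance Credit: income exceeds €157,500 by €2,350, which is 3 full-or-partial €1,000 increments; reduction = 3 × €80 = €240, leaving €880. First-Time Homebuyer Credit: €159,850 is at or below the €271,100 threshold, so the full €1,400 applies. total €880 + €1,400 = €2,280
Difference: |€1,960 − €2,280| = €320.

€320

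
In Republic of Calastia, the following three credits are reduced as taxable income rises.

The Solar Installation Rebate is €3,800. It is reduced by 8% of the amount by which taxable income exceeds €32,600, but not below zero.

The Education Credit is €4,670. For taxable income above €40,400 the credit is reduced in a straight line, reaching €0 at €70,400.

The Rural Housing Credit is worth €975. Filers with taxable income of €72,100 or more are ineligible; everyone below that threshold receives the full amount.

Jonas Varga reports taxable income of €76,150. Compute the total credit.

Solar Installation Rebate: 8% of the €43,550 excess over €32,600 is €3,484; credit = €3,800 − €3,484 = €316.
Education Credit: €76,150 is at or above €70,400, so the credit is €0.
Rural Housing Credit: €76,150 meets or exceeds the €72,100 cutoff, so the credit is €0.
Total: €316 + €0 + €0 = €316.

€316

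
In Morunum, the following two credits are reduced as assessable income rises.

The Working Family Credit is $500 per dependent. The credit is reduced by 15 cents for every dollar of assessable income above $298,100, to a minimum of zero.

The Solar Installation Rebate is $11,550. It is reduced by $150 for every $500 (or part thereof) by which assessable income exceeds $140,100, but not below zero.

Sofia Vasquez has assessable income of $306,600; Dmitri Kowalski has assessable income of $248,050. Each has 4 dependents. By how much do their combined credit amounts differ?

Sofia ($306,600): Working Family Credit: base = 4 × $500 = $2,000. 15% of the $8,500 excess over $298,100 is $1,275; credit = $2,000 − $1,275 = $725. Solar Installation Rebate: income exceeds $140,100 by $166,500 → 333 increments × $150 = $49,950 ≥ base, so the credit is $0. total $725 + $0 = $725
Dmitri ($248,050): Working Family Credit: base = 4 × $500 = $2,000. $248,050 is at or below the $298,100 threshold, so the full $2,000 applies. Solar Installation Rebate: income exceeds $140,100 by $107,950 → 216 increments × $150 = $32,400 ≥ base, so the credit is $0. total $2,000 + $0 = $2,000
Difference: |$725 − $2,000| = $1,275.

$1,275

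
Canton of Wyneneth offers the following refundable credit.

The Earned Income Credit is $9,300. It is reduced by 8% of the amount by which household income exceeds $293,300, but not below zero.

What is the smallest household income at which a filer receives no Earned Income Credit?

$409,550

The credit falls by 8% of each dollar above $293,300, so it reaches zero when the excess is $9,300 / 8% = $116,250: income = $293,300 + $116,250 = $409,550.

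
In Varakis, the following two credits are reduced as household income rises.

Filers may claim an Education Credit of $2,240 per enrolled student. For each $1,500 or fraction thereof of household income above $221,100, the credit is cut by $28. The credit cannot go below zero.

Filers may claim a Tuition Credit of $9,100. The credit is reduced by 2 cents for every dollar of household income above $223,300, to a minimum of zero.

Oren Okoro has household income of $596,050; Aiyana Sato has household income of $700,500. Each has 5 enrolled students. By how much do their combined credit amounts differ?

$3,605

Oren ($596,050): Education Credit: base = 5 × $2,240 = $11,200. income exceeds $221,100 by $374,950, which is 250 full-or-partial $1,500 increments; reduction = 250 × $28 = $7,000, leaving $4,200. Tuition Credit: 2% of the $372,750 excess over $223,300 is $7,455; credit = $9,100 − $7,455 = $1,645. total $4,200 + $1,645 = $5,845
Aiyana ($700,500): Education Credit: base = 5 × $2,240 = $11,200. income exceeds $221,100 by $479,400, which is 320 full-or-partial $1,500 increments; reduction = 320 × $28 = $8,960, leaving $2,240. Tuition Credit: 2% of the $477,200 excess over $223,300 is $9,544 ≥ base, so the credit is $0. total $2,240 + $0 = $2,240
Difference: |$5,845 − $2,240| = $3,605.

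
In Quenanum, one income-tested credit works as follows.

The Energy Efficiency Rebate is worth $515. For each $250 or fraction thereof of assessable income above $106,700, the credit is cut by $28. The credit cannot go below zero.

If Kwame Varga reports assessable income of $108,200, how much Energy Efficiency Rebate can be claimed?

Energy Efficiency Rebate: income exceeds $106,700 by $1,500, which is 6 full-or-partial $250 increments; reduction = 6 × $28 = $168, leaving $347.

$347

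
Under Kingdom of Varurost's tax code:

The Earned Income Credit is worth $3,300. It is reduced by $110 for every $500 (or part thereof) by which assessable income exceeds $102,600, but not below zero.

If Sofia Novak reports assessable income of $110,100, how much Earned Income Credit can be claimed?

$1,650

Earned Income Credit: income exceeds $102,600 by $7,500, which is 15 full-or-partial $500 increments; reduction = 15 × $110 = $1,650, leaving $1,650.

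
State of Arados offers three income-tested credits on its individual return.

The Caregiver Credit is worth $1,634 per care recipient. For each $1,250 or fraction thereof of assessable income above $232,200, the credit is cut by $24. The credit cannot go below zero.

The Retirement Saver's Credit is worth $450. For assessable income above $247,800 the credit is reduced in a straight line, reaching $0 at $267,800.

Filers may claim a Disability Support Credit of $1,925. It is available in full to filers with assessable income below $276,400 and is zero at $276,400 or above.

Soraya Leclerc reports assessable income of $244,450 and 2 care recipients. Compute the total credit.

Caregiver Credit: base = 2 × $1,634 = $3,268. income exceeds $232,200 by $12,250, which is 10 full-or-partial $1,250 increments; reduction = 10 × $24 = $240, leaving $3,028.
Retirement Saver's Credit: $244,450 is at or below the $247,800 threshold, so the full $450 applies.
Disability Support Credit: $244,450 is below the $276,400 cutoff, so the full $1,925 applies.
Total: $3,028 + $450 + $1,925 = $5,403.

$5,403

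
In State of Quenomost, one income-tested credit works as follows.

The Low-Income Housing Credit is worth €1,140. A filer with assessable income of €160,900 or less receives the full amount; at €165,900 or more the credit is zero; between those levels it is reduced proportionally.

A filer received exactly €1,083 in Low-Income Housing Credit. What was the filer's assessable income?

€1,083 is 1,083/1,140 of the full €1,140, so 57/1,140 of the €5,000 range has been used: income = €160,900 + €5,000 × 57/1,140 = €161,150.

€161,150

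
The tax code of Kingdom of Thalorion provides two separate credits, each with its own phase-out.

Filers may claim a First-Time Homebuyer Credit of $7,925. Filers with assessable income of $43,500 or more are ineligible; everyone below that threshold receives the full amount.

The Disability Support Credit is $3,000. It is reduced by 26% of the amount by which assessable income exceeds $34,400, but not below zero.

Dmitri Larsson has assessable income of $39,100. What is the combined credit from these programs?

$9,703

First-Time Homebuyer Credit: $39,100 is below the $43,500 cutoff, so the full $7,925 applies.
Disability Support Credit: 26% of the $4,700 excess over $34,400 is $1,222; credit = $3,000 − $1,222 = $1,778.
Total: $7,925 + $1,778 = $9,703.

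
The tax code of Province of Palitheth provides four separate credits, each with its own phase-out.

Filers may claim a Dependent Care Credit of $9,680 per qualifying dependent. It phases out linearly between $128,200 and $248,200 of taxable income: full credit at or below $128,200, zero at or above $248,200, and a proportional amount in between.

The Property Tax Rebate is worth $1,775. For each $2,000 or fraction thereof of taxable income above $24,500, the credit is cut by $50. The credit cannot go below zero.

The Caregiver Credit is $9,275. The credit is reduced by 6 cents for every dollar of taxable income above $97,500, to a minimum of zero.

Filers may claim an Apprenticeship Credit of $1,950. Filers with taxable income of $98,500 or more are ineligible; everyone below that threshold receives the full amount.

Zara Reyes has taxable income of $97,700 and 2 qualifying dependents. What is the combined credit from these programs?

$30,573

Dependent Care Credit: base = 2 × $9,680 = $19,360. $97,700 is at or below the $128,200 threshold, so the full $19,360 applies.
Property Tax Rebate: income exceeds $24,500 by $73,200 → 37 increments × $50 = $1,850 ≥ base, so the credit is $0.
Caregiver Credit: 6% of the $200 excess over $97,500 is $12; credit = $9,275 − $12 = $9,263.
Apprenticeship Credit: $97,700 is below the $98,500 cutoff, so the full $1,950 applies.
Total: $19,360 + $0 + $9,263 + $1,950 = $30,573.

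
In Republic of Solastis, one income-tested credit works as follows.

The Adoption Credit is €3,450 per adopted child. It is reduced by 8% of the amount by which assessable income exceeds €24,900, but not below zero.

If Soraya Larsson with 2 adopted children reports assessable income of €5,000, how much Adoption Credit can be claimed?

Adoption Credit: base = 2 × €3,450 = €6,900. €5,000 is at or below the €24,900 threshold, so the full €6,900 applies.

€6,900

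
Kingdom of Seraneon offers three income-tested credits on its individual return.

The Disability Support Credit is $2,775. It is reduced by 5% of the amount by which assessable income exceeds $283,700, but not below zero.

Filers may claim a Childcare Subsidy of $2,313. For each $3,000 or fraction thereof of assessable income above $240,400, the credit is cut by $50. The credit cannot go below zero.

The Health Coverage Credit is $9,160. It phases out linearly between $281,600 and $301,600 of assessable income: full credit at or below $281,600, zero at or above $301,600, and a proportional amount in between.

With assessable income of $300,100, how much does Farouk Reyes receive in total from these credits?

$3,955

Disability Support Credit: 5% of the $16,400 excess over $283,700 is $820; credit = $2,775 − $820 = $1,955.
Childcare Subsidy: income exceeds $240,400 by $59,700, which is 20 full-or-partial $3,000 increments; reduction = 20 × $50 = $1,000, leaving $1,313.
Health Coverage Credit: $300,100 is $18,500 into a $20,000 phase-out range, leaving 1,500/20,000 of the credit: $9,160 × 1,500/20,000 = $687.
Total: $1,955 + $1,313 + $687 = $3,955.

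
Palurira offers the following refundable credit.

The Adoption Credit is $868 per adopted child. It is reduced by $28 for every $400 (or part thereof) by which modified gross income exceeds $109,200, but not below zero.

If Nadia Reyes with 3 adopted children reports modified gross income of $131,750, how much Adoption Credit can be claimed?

Adoption Credit: base = 3 × $868 = $2,604. income exceeds $109,200 by $22,550, which is 57 full-or-partial $400 increments; reduction = 57 × $28 = $1,596, leaving $1,008.

$1,008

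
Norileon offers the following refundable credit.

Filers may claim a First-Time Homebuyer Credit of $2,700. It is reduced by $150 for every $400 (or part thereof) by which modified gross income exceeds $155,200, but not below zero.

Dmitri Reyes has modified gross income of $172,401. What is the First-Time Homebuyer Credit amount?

$0

First-Time Homebuyer Credit: income exceeds $155,200 by $17,201 → 44 increments × $150 = $6,600 ≥ base, so the credit is $0.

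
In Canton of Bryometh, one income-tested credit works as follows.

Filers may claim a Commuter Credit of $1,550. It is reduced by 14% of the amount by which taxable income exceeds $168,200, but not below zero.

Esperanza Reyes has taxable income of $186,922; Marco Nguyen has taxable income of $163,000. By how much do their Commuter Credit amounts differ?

Esperanza ($186,922): Commuter Credit: 14% of the $18,722 excess over $168,200 is $2,621.08 ≥ base, so the credit is $0.
Marco ($163,000): Commuter Credit: $163,000 is at or below the $168,200 threshold, so the full $1,550 applies.
Difference: |$0 − $1,550| = $1,550.

$1,550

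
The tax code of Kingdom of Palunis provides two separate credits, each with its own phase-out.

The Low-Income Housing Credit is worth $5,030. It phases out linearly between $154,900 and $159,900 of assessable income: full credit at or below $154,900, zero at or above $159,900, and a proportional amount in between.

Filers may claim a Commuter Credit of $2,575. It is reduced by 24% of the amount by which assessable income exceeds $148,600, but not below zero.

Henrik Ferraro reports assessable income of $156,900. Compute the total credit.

Low-Income Housing Credit: $156,900 is $2,000 into a $5,000 phase-out range, leaving 3,000/5,000 of the credit: $5,030 × 3,000/5,000 = $3,018.
Commuter Credit: 24% of the $8,300 excess over $148,600 is $1,992; credit = $2,575 − $1,992 = $583.
Total: $3,018 + $583 = $3,601.

$3,601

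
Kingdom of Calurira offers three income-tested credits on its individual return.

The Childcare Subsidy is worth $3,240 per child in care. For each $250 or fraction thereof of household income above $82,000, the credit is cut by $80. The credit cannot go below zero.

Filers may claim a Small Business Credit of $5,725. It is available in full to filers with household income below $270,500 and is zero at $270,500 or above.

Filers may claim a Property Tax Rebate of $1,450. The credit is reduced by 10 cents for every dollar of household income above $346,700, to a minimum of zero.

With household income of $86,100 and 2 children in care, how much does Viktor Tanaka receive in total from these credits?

$12,295

Childcare Subsidy: base = 2 × $3,240 = $6,480. income exceeds $82,000 by $4,100, which is 17 full-or-partial $250 increments; reduction = 17 × $80 = $1,360, leaving $5,120.
Small Business Credit: $86,100 is below the $270,500 cutoff, so the full $5,725 applies.
Property Tax Rebate: $86,100 is at or below the $346,700 threshold, so the full $1,450 applies.
Total: $5,120 + $5,725 + $1,450 = $12,295.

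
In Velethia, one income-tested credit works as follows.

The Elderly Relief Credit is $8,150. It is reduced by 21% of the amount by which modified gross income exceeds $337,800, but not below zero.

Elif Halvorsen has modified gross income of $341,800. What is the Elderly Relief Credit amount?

Elderly Relief Credit: 21% of the $4,000 excess over $337,800 is $840; credit = $8,150 − $840 = $7,310.

$7,310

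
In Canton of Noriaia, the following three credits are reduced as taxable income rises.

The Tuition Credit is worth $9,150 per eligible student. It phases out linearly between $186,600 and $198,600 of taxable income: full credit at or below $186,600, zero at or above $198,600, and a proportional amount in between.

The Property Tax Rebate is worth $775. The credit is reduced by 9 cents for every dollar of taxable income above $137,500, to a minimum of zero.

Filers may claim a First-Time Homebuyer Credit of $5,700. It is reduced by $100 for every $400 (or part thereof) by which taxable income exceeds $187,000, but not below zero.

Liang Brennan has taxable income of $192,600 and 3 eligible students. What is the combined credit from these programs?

$18,025

Tuition Credit: base = 3 × $9,150 = $27,450. $192,600 is $6,000 into a $12,000 phase-out range, leaving 6,000/12,000 of the credit: $27,450 × 6,000/12,000 = $13,725.
Property Tax Rebate: 9% of the $55,100 excess over $137,500 is $4,959 ≥ base, so the credit is $0.
First-Time Homebuyer Credit: income exceeds $187,000 by $5,600, which is 14 full-or-partial $400 increments; reduction = 14 × $100 = $1,400, leaving $4,300.
Total: $13,725 + $0 + $4,300 = $18,025.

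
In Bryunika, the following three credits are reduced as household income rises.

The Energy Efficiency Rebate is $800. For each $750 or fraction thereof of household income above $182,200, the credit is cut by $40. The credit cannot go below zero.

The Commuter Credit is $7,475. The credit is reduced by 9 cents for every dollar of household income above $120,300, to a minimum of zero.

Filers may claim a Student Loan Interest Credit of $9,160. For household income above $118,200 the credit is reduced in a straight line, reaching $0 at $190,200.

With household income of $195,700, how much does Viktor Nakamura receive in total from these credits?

Energy Efficiency Rebate: income exceeds $182,200 by $13,500, which is 18 full-or-partial $750 increments; reduction = 18 × $40 = $720, leaving $80.
Commuter Credit: 9% of the $75,400 excess over $120,300 is $6,786; credit = $7,475 − $6,786 = $689.
Student Loan Interest Credit: $195,700 is at or above $190,200, so the credit is $0.
Total: $80 + $689 + $0 = $769.

$769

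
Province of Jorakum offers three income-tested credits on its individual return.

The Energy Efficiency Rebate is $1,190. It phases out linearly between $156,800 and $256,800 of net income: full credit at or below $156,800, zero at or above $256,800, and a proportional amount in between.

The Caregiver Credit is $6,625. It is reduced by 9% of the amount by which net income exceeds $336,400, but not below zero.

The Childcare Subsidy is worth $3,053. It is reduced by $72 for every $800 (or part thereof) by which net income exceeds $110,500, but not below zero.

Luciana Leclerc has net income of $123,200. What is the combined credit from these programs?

Energy Efficiency Rebate: $123,200 is at or below the $156,800 threshold, so the full $1,190 applies.
Caregiver Credit: $123,200 is at or below the $336,400 threshold, so the full $6,625 applies.
Childcare Subsidy: income exceeds $110,500 by $12,700, which is 16 full-or-partial $800 increments; reduction = 16 × $72 = $1,152, leaving $1,901.
Total: $1,190 + $6,625 + $1,901 = $9,716.

$9,716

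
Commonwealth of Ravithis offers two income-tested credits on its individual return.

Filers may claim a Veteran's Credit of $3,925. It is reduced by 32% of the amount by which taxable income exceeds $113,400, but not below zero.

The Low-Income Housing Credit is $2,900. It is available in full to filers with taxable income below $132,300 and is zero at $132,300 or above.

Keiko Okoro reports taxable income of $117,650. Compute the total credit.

Veteran's Credit: 32% of the $4,250 excess over $113,400 is $1,360; credit = $3,925 − $1,360 = $2,565.
Low-Income Housing Credit: $117,650 is below the $132,300 cutoff, so the full $2,900 applies.
Total: $2,565 + $2,900 = $5,465.

$5,465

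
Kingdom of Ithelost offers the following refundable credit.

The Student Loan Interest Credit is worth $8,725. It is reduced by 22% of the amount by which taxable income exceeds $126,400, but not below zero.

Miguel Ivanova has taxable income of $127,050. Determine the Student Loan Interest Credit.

Student Loan Interest Credit: 22% of the $650 excess over $126,400 is $143; credit = $8,725 − $143 = $8,582.

$8,582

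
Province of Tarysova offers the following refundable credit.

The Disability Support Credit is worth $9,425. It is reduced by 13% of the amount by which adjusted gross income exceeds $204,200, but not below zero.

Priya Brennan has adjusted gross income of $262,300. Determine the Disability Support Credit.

$1,872

Disability Support Credit: 13% of the $58,100 excess over $204,200 is $7,553; credit = $9,425 − $7,553 = $1,872.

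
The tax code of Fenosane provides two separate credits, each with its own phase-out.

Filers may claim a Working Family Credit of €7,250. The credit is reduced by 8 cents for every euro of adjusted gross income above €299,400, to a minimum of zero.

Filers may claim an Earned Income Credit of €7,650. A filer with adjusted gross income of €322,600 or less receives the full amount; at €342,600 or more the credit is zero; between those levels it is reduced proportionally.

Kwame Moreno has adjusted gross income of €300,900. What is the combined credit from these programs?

€14,780

Working Family Credit: 8% of the €1,500 excess over €299,400 is €120; credit = €7,250 − €120 = €7,130.
Earned Income Credit: €300,900 is at or below the €322,600 threshold, so the full €7,650 applies.
Total: €7,130 + €7,650 = €14,780.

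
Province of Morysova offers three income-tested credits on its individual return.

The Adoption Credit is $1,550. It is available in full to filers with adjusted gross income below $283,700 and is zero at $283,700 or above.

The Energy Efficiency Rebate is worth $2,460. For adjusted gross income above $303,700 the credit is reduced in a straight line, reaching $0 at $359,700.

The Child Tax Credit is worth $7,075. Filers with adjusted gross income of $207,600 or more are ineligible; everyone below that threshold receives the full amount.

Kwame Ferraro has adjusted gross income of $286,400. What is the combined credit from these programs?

$2,460

Adoption Credit: $286,400 meets or exceeds the $283,700 cutoff, so the credit is $0.
Energy Efficiency Rebate: $286,400 is at or below the $303,700 threshold, so the full $2,460 applies.
Child Tax Credit: $286,400 meets or exceeds the $207,600 cutoff, so the credit is $0.
Total: $0 + $2,460 + $0 = $2,460.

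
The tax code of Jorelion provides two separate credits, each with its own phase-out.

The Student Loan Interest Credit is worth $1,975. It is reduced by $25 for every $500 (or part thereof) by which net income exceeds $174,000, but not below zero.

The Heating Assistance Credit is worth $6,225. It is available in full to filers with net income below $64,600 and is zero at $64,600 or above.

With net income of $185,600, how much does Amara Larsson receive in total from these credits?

Student Loan Interest Credit: income exceeds $174,000 by $11,600, which is 24 full-or-partial $500 increments; reduction = 24 × $25 = $600, leaving $1,375.
Heating Assistance Credit: $185,600 meets or exceeds the $64,600 cutoff, so the credit is $0.
Total: $1,375 + $0 = $1,375.

$1,375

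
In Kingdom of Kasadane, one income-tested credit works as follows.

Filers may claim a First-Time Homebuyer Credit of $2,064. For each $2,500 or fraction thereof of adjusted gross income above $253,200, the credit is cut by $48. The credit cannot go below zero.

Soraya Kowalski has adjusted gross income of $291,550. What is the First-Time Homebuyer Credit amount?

First-Time Homebuyer Credit: income exceeds $253,200 by $38,350, which is 16 full-or-partial $2,500 increments; reduction = 16 × $48 = $768, leaving $1,296.

$1,296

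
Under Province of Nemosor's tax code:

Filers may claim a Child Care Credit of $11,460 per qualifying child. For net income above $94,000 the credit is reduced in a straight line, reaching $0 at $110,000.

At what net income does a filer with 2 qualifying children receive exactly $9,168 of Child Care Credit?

Full credit = 2 × $11,460 = $22,920.
$9,168 is 9,168/22,920 of the full $22,920, so 13,752/22,920 of the $16,000 range has been used: income = $94,000 + $16,000 × 13,752/22,920 = $103,600.

$103,600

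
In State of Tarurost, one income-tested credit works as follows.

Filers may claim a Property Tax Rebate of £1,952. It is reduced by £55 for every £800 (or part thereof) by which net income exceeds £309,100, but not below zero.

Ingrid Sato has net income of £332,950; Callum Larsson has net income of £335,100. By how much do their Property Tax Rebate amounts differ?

Ingrid (£332,950): Property Tax Rebate: income exceeds £309,100 by £23,850, which is 30 full-or-partial £800 increments; reduction = 30 × £55 = £1,650, leaving £302.
Callum (£335,100): Property Tax Rebate: income exceeds £309,100 by £26,000, which is 33 full-or-partial £800 increments; reduction = 33 × £55 = £1,815, leaving £137.
Difference: |£302 − £137| = £165.

£165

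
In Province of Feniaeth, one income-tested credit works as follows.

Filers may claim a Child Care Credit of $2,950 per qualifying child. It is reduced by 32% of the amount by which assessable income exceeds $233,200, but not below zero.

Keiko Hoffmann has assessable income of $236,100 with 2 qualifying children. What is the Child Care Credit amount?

Child Care Credit: base = 2 × $2,950 = $5,900. 32% of the $2,900 excess over $233,200 is $928; credit = $5,900 − $928 = $4,972.

$4,972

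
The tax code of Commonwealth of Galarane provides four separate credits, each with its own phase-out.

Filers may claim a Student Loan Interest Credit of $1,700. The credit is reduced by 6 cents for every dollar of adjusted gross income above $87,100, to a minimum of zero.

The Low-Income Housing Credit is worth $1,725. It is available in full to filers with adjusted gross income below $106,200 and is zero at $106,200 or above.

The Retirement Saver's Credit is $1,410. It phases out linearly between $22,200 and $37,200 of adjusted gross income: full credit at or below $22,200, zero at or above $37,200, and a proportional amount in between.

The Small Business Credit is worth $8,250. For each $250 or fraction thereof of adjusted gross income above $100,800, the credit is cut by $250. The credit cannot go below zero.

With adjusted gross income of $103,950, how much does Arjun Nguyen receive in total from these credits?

Student Loan Interest Credit: 6% of the $16,850 excess over $87,100 is $1,011; credit = $1,700 − $1,011 = $689.
Low-Income Housing Credit: $103,950 is below the $106,200 cutoff, so the full $1,725 applies.
Retirement Saver's Credit: $103,950 is at or above $37,200, so the credit is $0.
Small Business Credit: income exceeds $100,800 by $3,150, which is 13 full-or-partial $250 increments; reduction = 13 × $250 = $3,250, leaving $5,000.
Total: $689 + $1,725 + $0 + $5,000 = $7,414.

$7,414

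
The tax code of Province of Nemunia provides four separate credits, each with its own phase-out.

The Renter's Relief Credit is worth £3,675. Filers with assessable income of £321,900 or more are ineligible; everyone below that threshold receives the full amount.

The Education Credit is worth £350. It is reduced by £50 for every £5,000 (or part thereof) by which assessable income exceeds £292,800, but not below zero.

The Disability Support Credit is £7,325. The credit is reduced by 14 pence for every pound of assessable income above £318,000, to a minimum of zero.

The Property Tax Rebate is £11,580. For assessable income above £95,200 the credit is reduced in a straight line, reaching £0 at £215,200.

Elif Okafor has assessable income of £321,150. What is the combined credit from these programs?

£10,609

Renter's Relief Credit: £321,150 is below the £321,900 cutoff, so the full £3,675 applies.
Education Credit: income exceeds £292,800 by £28,350, which is 6 full-or-partial £5,000 increments; reduction = 6 × £50 = £300, leaving £50.
Disability Support Credit: 14% of the £3,150 excess over £318,000 is £441; credit = £7,325 − £441 = £6,884.
Property Tax Rebate: £321,150 is at or above £215,200, so the credit is £0.
Total: £3,675 + £50 + £6,884 + £0 = £10,609.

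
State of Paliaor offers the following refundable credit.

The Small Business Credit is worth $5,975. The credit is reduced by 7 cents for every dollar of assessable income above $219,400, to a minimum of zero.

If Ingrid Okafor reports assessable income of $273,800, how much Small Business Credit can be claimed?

Small Business Credit: 7% of the $54,400 excess over $219,400 is $3,808; credit = $5,975 − $3,808 = $2,167.

$2,167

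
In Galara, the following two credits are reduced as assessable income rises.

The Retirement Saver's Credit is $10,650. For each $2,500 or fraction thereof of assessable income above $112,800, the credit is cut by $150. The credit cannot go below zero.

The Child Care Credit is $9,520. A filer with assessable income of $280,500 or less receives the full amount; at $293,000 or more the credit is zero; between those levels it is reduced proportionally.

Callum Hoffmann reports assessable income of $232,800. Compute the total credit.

$12,970

Retirement Saver's Credit: income exceeds $112,800 by $120,000, which is 48 full-or-partial $2,500 increments; reduction = 48 × $150 = $7,200, leaving $3,450.
Child Care Credit: $232,800 is at or below the $280,500 threshold, so the full $9,520 applies.
Total: $3,450 + $9,520 = $12,970.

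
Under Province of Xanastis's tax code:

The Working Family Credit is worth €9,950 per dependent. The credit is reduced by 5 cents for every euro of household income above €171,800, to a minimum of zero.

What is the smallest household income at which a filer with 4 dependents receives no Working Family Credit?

Full credit = 4 × €9,950 = €39,800.
The credit falls by 5% of each euro above €171,800, so it reaches zero when the excess is €39,800 / 5% = €796,000: income = €171,800 + €796,000 = €967,800.

€967,800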